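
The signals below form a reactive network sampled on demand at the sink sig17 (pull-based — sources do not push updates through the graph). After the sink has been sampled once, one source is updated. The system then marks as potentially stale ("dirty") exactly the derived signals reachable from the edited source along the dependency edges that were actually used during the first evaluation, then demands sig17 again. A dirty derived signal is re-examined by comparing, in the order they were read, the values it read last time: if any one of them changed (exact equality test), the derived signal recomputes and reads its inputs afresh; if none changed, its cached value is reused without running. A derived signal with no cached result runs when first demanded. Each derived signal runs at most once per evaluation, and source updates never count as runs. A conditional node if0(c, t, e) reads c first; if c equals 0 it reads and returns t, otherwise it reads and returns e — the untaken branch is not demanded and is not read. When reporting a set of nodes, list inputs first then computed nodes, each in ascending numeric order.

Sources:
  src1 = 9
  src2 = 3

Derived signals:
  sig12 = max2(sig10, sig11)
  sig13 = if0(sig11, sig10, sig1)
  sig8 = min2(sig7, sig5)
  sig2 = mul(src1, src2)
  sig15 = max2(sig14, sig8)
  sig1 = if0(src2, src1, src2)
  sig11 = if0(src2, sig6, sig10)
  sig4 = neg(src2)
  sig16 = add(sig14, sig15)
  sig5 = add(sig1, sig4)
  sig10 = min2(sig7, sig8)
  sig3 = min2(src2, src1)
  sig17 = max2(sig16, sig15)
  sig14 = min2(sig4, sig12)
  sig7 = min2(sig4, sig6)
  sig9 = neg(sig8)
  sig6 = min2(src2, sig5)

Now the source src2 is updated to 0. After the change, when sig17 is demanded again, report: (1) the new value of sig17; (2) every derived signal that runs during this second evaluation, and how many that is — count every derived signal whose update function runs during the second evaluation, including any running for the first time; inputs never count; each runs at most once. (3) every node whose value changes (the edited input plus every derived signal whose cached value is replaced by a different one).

sig17 now evaluates to 0.
Run set: sig1, sig4, sig5, sig6, sig7, sig8, sig10, sig11, sig12, sig14, sig15, sig16, sig17 (13 run).
Changed values: src2, sig1, sig4, sig5, sig7, sig8, sig10, sig11, sig12, sig14, sig15, sig16, sig17.

Initial pass — values computed on the first demand:
  sig1 = if0(src2=3 -> else branch src2) = 3
  sig4 = neg(3) = -3
  sig5 = add(3, -3) = 0
  sig6 = min2(3, 0) = 0
  sig7 = min2(-3, 0) = -3
  sig8 = min2(-3, 0) = -3
  sig10 = min2(-3, -3) = -3
  sig11 = if0(src2=3 -> else branch sig10) = -3
  sig12 = max2(-3, -3) = -3
  sig14 = min2(-3, -3) = -3
  sig15 = max2(-3, -3) = -3
  sig16 = add(-3, -3) = -6
  sig17 = max2(-6, -3) = -3

Second demand — change propagation:
  sig1: re-runs because src2 3->0; src2 3->0; new result 9.
  sig4: re-runs because src2 3->0; new result 0.
  sig5: re-runs because sig1 3->9; sig4 -3->0; new result 9.
  sig6: re-runs because src2 3->0; sig5 0->9; new result 0 (unchanged).
  sig7: re-runs because sig4 -3->0; new result 0.
  sig8: re-runs because sig7 -3->0; sig5 0->9; new result 0.
  sig10: re-runs because sig7 -3->0; sig8 -3->0; new result 0.
  sig11: re-runs because src2 3->0; sig10 -3->0; new result 0.
  sig12: re-runs because sig10 -3->0; sig11 -3->0; new result 0.
  sig14: re-runs because sig4 -3->0; sig12 -3->0; new result 0.
  sig15: re-runs because sig14 -3->0; sig8 -3->0; new result 0.
  sig16: re-runs because sig14 -3->0; sig15 -3->0; new result 0.
  sig17: re-runs because sig16 -6->0; sig15 -3->0; new result 0.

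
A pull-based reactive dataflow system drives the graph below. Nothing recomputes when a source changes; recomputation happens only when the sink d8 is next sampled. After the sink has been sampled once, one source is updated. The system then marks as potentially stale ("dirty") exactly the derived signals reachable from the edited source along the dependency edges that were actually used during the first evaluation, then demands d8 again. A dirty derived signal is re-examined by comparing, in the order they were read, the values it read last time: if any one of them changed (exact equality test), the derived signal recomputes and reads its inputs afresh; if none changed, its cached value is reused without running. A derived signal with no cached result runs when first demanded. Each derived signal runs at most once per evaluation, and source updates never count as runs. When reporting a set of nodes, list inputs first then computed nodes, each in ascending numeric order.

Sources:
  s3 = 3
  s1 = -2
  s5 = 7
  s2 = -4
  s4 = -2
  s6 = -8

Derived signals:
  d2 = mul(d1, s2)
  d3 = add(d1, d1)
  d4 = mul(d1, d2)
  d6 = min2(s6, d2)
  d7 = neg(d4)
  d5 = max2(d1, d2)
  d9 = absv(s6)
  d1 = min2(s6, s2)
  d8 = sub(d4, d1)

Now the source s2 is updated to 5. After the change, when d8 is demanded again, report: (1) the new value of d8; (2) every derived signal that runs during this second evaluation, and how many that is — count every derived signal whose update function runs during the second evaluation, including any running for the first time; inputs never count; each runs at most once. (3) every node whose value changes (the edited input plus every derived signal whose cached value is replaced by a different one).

New value of d8: 328.
Derived signals that run: d1, d2, d4, d8 — 4 in total.
Values that change: s2, d2, d4, d8.

First evaluation (everything demanded from the output):
  d1 = min2(-8, -4) = -8
  d2 = mul(-8, -4) = 32
  d4 = mul(-8, 32) = -256
  d8 = sub(-256, -8) = -248

Propagation after the edit:
  d1: runs — s2 -4->5; result -8 (same value as before).
  d2: runs — s2 -4->5; result -40.
  d4: runs — d2 32->-40; result 320.
  d8: runs — d4 -256->320; result 328.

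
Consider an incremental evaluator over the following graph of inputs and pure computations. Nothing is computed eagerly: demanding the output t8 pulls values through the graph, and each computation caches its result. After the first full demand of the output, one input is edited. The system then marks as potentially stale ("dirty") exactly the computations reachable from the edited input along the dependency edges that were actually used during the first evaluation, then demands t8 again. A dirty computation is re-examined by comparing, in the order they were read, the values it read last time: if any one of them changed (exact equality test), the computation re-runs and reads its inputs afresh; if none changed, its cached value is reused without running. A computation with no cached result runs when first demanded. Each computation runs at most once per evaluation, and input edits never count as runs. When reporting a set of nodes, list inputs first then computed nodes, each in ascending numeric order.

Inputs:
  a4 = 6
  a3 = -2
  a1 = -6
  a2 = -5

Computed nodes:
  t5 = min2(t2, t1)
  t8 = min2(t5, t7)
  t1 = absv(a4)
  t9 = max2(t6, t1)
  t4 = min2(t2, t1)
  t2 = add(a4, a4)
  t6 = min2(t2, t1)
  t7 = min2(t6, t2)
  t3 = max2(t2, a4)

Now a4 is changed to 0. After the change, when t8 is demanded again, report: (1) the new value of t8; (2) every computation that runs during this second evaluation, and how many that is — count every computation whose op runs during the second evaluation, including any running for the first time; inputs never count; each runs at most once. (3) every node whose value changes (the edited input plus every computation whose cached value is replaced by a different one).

Initial pass — values computed on the first demand:
  t1 = absv(6) = 6
  t2 = add(6, 6) = 12
  t5 = min2(12, 6) = 6
  t6 = min2(12, 6) = 6
  t7 = min2(6, 12) = 6
  t8 = min2(6, 6) = 6

Second demand — change propagation:
  t1: re-runs because a4 6->0; new result 0.
  t2: re-runs because a4 6->0; a4 6->0; new result 0.
  t5: re-runs because t2 12->0; t1 6->0; new result 0.
  t6: re-runs because t2 12->0; t1 6->0; new result 0.
  t7: re-runs because t6 6->0; t2 12->0; new result 0.
  t8: re-runs because t5 6->0; t7 6->0; new result 0.

t8 now evaluates to 0.
Run set: t1, t2, t5, t6, t7, t8 (6 run).
Changed values: a4, t1, t2, t5, t6, t7, t8.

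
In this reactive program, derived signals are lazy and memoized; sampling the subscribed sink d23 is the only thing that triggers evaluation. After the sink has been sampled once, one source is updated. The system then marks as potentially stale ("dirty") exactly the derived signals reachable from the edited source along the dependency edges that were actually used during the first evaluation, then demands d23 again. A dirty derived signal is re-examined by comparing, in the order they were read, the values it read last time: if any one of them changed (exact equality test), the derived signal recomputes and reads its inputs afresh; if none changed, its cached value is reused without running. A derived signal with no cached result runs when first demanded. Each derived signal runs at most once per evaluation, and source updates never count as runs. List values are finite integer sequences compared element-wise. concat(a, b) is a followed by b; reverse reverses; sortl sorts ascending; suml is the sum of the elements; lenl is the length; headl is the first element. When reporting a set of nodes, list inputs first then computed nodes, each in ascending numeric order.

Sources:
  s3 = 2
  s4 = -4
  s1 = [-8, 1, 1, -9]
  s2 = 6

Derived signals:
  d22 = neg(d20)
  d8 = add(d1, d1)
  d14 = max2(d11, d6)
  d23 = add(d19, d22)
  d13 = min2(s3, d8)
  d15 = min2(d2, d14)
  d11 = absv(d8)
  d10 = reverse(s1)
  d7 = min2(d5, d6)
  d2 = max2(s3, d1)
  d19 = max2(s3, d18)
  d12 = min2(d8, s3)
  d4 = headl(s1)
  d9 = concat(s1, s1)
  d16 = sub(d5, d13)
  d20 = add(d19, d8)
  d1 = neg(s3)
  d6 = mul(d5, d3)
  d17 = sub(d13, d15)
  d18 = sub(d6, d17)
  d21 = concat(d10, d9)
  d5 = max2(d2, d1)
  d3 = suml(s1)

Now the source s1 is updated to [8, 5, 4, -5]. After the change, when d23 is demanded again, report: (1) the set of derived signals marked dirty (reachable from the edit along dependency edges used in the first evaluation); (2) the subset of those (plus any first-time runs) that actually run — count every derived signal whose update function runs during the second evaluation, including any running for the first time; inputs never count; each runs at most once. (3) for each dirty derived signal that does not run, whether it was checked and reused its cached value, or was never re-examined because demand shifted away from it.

The edit dirties: d3, d6, d14, d15, d17, d18, d19, d20, d22, d23.
9 derived signals run: d3, d6, d14, d15, d18, d19, d20, d22, d23.
Cache hits after checking: d17.
Note where the cutoff bites: d17 is checked, finds nothing changed, and keeps its cache.

First demand of the output computes:
  d1 = neg(2) = -2
  d2 = max2(2, -2) = 2
  d3 = suml([-8, 1, 1, -9]) = -15
  d5 = max2(2, -2) = 2
  d6 = mul(2, -15) = -30
  d8 = add(-2, -2) = -4
  d11 = absv(-4) = 4
  d13 = min2(2, -4) = -4
  d14 = max2(4, -30) = 4
  d15 = min2(2, 4) = 2
  d17 = sub(-4, 2) = -6
  d18 = sub(-30, -6) = -24
  d19 = max2(2, -24) = 2
  d20 = add(2, -4) = -2
  d22 = neg(-2) = 2
  d23 = add(2, 2) = 4

After the edit, cleaning proceeds:
  d3: a read changed (s1 [-8, 1, 1, -9]->[8, 5, 4, -5]) — executes, giving 12.
  d6: a read changed (d3 -15->12) — executes, giving 24.
  d14: a read changed (d6 -30->24) — executes, giving 24.
  d15: a read changed (d14 4->24) — executes, giving 2 — identical to its old value.
  d17: dirty, but its reads are unchanged (d13 unchanged, d15 unchanged); cached -6 stands.
  d18: a read changed (d6 -30->24) — executes, giving 30.
  d19: a read changed (d18 -24->30) — executes, giving 30.
  d20: a read changed (d19 2->30) — executes, giving 26.
  d22: a read changed (d20 -2->26) — executes, giving -26.
  d23: a read changed (d19 2->30; d22 2->-26) — executes, giving 4 — identical to its old value.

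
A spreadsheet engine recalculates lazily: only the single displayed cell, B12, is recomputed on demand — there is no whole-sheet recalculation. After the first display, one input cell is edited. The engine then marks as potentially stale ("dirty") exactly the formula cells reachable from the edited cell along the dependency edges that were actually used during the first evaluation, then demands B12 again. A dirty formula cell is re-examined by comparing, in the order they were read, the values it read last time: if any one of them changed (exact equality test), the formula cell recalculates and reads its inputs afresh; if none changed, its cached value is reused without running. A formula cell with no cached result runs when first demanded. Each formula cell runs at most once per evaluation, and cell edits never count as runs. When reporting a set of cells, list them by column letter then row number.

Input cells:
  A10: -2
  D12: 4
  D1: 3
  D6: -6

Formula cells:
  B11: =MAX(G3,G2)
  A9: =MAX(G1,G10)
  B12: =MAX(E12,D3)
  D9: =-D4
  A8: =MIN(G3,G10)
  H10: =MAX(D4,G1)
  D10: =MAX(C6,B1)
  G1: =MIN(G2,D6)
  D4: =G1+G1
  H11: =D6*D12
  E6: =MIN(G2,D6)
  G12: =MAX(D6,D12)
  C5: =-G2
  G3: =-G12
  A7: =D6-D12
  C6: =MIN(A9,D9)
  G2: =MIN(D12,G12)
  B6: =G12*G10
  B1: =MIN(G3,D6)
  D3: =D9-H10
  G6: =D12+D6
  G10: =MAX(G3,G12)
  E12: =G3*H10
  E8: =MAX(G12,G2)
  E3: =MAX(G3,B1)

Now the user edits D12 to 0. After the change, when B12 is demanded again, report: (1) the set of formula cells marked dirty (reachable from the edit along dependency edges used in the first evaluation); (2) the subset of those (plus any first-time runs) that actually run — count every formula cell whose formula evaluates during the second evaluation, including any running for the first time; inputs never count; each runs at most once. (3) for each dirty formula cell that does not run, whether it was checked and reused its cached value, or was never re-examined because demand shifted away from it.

Marked dirty: B12, D3, D4, D9, E12, G1, G2, G3, G12, H10.
Formula cells that run: B12, E12, G1, G2, G3, G12 — 6 in total.
Checked but reused from cache: D3, D4, D9, H10.
Key observation: the cutoff stops propagation at D4 — its inputs' values are unchanged, so it reuses its cache.

First evaluation (everything demanded from the output):
  G12 = MAX(-6, 4) = 4
  G2 = MIN(4, 4) = 4
  G1 = MIN(4, -6) = -6
  D4 = -6 + -6 = -12
  D9 = -(-12) = 12
  G3 = -(4) = -4
  H10 = MAX(-12, -6) = -6
  D3 = 12 - -6 = 18
  E12 = -4 * -6 = 24
  B12 = MAX(24, 18) = 24

Propagation after the edit:
  G12: runs — D12 4->0; result 0.
  G2: runs — D12 4->0; G12 4->0; result 0.
  G1: runs — G2 4->0; result -6 (same value as before).
  D4: checked — values it read are unchanged (G1 unchanged, G1 unchanged); reused cached -12 without running.
  D9: checked — values it read are unchanged (D4 unchanged); reused cached 12 without running.
  G3: runs — G12 4->0; result 0.
  H10: checked — values it read are unchanged (D4 unchanged, G1 unchanged); reused cached -6 without running.
  D3: checked — values it read are unchanged (D9 unchanged, H10 unchanged); reused cached 18 without running.
  E12: runs — G3 -4->0; result 0.
  B12: runs — E12 24->0; result 18.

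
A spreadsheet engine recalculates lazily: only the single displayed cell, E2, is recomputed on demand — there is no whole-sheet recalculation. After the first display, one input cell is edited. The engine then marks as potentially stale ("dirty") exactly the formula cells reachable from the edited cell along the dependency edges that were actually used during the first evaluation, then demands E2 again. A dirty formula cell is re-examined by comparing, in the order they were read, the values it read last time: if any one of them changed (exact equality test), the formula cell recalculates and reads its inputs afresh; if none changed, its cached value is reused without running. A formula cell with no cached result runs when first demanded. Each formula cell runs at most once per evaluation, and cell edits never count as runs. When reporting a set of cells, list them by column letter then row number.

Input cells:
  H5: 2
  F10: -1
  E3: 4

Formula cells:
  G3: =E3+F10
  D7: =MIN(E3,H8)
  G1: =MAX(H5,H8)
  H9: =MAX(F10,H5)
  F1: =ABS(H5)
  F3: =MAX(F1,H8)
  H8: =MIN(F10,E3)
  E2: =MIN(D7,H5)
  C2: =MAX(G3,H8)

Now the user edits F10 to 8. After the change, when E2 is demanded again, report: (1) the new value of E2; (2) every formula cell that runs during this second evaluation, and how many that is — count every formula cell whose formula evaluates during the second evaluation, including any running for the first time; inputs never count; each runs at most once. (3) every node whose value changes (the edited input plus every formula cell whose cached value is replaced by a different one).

New value of E2: 2.
Formula cells that run: D7, E2, H8 — 3 in total.
Values that change: D7, E2, F10, H8.

First evaluation (everything demanded from the output):
  H8 = MIN(-1, 4) = -1
  D7 = MIN(4, -1) = -1
  E2 = MIN(-1, 2) = -1

Propagation after the edit:
  H8: runs — F10 -1->8; result 4.
  D7: runs — H8 -1->4; result 4.
  E2: runs — D7 -1->4; result 2.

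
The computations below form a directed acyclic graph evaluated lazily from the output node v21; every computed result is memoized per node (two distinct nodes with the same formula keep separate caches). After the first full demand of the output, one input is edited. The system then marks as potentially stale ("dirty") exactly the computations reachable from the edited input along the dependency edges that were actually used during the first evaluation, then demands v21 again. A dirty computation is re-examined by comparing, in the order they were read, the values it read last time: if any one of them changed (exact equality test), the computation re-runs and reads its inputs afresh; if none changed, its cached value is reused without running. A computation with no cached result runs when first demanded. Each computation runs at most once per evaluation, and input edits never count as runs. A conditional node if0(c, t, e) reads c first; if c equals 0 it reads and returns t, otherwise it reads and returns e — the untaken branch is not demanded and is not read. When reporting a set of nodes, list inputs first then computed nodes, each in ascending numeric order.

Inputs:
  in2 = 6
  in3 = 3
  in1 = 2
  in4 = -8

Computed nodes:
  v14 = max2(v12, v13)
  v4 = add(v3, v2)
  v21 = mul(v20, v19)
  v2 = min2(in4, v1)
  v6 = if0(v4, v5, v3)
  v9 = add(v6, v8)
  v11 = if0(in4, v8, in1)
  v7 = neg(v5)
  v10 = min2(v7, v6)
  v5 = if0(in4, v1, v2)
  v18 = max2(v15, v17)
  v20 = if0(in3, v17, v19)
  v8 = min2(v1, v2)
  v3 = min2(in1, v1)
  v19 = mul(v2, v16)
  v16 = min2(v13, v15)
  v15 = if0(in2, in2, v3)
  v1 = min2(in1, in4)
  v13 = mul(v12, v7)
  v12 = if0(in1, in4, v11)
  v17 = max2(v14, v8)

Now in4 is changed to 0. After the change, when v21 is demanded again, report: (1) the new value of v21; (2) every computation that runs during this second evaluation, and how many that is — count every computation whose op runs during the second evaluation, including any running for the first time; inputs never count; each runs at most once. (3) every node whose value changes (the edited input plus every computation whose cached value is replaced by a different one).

First demand of the output computes:
  v1 = min2(2, -8) = -8
  v2 = min2(-8, -8) = -8
  v3 = min2(2, -8) = -8
  v5 = if0(in4=-8 -> else branch v2) = -8
  v7 = neg(-8) = 8
  v11 = if0(in4=-8 -> else branch in1) = 2
  v12 = if0(in1=2 -> else branch v11) = 2
  v13 = mul(2, 8) = 16
  v15 = if0(in2=6 -> else branch v3) = -8
  v16 = min2(16, -8) = -8
  v19 = mul(-8, -8) = 64
  v20 = if0(in3=3 -> else branch v19) = 64
  v21 = mul(64, 64) = 4096

After the edit, cleaning proceeds:
  v1: a read changed (in4 -8->0) — executes, giving 0.
  v2: a read changed (in4 -8->0; v1 -8->0) — executes, giving 0.
  v3: a read changed (v1 -8->0) — executes, giving 0.
  v5: a read changed (in4 -8->0; v2 -8->0) — executes, giving 0.
  v7: a read changed (v5 -8->0) — executes, giving 0.
  v8: had never run; runs now, result 0.
  v11: a read changed (in4 -8->0) — executes, giving 0.
  v12: a read changed (v11 2->0) — executes, giving 0.
  v13: a read changed (v12 2->0; v7 8->0) — executes, giving 0.
  v15: a read changed (v3 -8->0) — executes, giving 0.
  v16: a read changed (v13 16->0; v15 -8->0) — executes, giving 0.
  v19: a read changed (v2 -8->0; v16 -8->0) — executes, giving 0.
  v20: a read changed (v19 64->0) — executes, giving 0.
  v21: a read changed (v20 64->0; v19 64->0) — executes, giving 0.

Note the branch switch — v8 had no cache and runs now for the first time.

Demanding v21 again yields 0.
14 computations run: v1, v2, v3, v5, v7, v8, v11, v12, v13, v15, v16, v19, v20, v21.
The nodes whose values change: in4, v1, v2, v3, v5, v7, v11, v12, v13, v15, v16, v19, v20, v21.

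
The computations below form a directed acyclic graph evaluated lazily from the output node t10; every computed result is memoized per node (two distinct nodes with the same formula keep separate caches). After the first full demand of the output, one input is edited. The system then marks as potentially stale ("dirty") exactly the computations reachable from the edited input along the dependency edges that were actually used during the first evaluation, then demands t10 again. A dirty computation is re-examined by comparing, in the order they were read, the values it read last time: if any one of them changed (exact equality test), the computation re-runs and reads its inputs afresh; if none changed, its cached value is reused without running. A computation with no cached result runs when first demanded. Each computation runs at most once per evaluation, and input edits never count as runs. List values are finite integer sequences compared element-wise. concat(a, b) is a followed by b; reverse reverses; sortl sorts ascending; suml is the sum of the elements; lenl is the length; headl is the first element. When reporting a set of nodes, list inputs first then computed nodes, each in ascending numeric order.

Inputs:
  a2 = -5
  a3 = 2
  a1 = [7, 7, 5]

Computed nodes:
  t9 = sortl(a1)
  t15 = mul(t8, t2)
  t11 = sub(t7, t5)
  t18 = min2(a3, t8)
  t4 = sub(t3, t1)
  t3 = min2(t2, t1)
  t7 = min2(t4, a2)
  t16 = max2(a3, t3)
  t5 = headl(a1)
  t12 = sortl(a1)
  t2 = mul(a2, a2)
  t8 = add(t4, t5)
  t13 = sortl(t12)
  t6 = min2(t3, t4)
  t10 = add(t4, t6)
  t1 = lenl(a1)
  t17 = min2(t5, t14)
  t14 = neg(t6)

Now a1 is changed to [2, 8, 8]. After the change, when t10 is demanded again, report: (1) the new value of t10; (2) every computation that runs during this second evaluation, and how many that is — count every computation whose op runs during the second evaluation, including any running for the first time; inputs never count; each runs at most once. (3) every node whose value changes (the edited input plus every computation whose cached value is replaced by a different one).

First demand of the output computes:
  t1 = lenl([7, 7, 5]) = 3
  t2 = mul(-5, -5) = 25
  t3 = min2(25, 3) = 3
  t4 = sub(3, 3) = 0
  t6 = min2(3, 0) = 0
  t10 = add(0, 0) = 0

After the edit, cleaning proceeds:
  t1: a read changed (a1 [7, 7, 5]->[2, 8, 8]) — executes, giving 3 — identical to its old value.
  t3: dirty, but its reads are unchanged (t2 unchanged, t1 unchanged); cached 3 stands.
  t4: dirty, but its reads are unchanged (t3 unchanged, t1 unchanged); cached 0 stands.
  t6: dirty, but its reads are unchanged (t3 unchanged, t4 unchanged); cached 0 stands.
  t10: dirty, but its reads are unchanged (t4 unchanged, t6 unchanged); cached 0 stands.

Note the absorption at t1: it re-runs yet its value is the same, leaving the output's value untouched.

Demanding t10 again yields 0.
1 computations run: t1.
The nodes whose values change: a1.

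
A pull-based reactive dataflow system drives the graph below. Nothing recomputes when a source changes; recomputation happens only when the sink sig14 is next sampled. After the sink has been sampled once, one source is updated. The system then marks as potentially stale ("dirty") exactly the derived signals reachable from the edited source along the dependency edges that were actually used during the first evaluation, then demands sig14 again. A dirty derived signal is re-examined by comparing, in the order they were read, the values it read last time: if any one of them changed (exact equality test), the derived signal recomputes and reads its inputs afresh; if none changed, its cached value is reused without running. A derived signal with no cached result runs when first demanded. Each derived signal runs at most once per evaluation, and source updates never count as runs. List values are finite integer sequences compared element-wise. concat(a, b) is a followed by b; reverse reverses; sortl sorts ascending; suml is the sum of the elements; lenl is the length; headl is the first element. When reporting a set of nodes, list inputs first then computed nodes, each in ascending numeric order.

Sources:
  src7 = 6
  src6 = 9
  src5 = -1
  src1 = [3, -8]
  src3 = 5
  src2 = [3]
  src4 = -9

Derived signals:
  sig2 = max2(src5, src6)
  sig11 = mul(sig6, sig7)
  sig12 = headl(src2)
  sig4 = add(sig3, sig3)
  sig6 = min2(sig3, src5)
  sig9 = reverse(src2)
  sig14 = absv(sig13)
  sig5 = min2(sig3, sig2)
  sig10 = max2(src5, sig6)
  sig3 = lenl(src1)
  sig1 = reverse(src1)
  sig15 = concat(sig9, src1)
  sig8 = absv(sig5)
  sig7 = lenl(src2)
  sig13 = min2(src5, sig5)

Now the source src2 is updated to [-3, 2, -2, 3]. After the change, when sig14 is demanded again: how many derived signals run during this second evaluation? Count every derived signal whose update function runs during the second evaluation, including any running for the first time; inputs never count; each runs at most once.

First evaluation (everything demanded from the output):
  sig2 = max2(-1, 9) = 9
  sig3 = lenl([3, -8]) = 2
  sig5 = min2(2, 9) = 2
  sig13 = min2(-1, 2) = -1
  sig14 = absv(-1) = 1

Propagation after the edit:
  src2 feeds no computation that the output demands — nothing is marked dirty and nothing runs.

Key observation: src2 is never demanded by the output, so the edit triggers no recomputation at all.

Derived signals that run: none — 0 in total.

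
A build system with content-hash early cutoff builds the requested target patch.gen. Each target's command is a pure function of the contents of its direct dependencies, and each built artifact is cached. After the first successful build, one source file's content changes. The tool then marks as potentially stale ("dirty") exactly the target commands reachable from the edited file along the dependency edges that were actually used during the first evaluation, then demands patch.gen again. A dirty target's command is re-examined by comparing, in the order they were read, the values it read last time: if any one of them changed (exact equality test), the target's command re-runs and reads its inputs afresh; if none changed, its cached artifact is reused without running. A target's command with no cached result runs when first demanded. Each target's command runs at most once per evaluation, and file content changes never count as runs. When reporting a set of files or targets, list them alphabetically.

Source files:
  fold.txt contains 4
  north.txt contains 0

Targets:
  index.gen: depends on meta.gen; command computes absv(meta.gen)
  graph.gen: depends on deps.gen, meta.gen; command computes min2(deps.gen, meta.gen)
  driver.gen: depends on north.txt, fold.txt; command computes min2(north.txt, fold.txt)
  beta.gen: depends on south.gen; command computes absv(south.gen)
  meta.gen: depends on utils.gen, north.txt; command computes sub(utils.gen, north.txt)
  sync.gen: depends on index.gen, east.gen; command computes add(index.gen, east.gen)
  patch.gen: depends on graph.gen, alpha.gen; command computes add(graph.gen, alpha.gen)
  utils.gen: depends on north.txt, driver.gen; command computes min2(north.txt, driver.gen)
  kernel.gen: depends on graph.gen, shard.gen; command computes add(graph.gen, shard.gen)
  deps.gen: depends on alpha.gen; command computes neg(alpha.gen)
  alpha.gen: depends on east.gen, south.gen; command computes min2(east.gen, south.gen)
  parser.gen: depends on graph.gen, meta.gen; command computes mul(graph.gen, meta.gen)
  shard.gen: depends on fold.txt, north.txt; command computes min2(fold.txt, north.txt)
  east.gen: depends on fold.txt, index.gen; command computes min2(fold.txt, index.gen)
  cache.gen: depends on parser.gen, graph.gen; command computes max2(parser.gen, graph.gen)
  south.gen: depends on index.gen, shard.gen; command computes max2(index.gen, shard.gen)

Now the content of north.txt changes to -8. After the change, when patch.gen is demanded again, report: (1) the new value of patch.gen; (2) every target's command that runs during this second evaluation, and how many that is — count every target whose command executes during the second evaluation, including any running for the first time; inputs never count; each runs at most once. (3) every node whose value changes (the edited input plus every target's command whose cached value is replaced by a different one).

First evaluation (everything demanded from the output):
  driver.gen = min2(0, 4) = 0
  shard.gen = min2(4, 0) = 0
  utils.gen = min2(0, 0) = 0
  meta.gen = sub(0, 0) = 0
  index.gen = absv(0) = 0
  east.gen = min2(4, 0) = 0
  south.gen = max2(0, 0) = 0
  alpha.gen = min2(0, 0) = 0
  deps.gen = neg(0) = 0
  graph.gen = min2(0, 0) = 0
  patch.gen = add(0, 0) = 0

Propagation after the edit:
  driver.gen: runs — north.txt 0->-8; result -8.
  shard.gen: runs — north.txt 0->-8; result -8.
  utils.gen: runs — north.txt 0->-8; driver.gen 0->-8; result -8.
  meta.gen: runs — utils.gen 0->-8; north.txt 0->-8; result 0 (same value as before).
  index.gen: checked — values it read are unchanged (meta.gen unchanged); reused cached 0 without running.
  east.gen: checked — values it read are unchanged (fold.txt unchanged, index.gen unchanged); reused cached 0 without running.
  south.gen: runs — shard.gen 0->-8; result 0 (same value as before).
  alpha.gen: checked — values it read are unchanged (east.gen unchanged, south.gen unchanged); reused cached 0 without running.
  deps.gen: checked — values it read are unchanged (alpha.gen unchanged); reused cached 0 without running.
  graph.gen: checked — values it read are unchanged (deps.gen unchanged, meta.gen unchanged); reused cached 0 without running.
  patch.gen: checked — values it read are unchanged (graph.gen unchanged, alpha.gen unchanged); reused cached 0 without running.

Key observation: the cutoff stops propagation at index.gen — its inputs' values are unchanged, so it reuses its cache.

New value of patch.gen: 0.
Target commands that run: driver.gen, meta.gen, shard.gen, south.gen, utils.gen — 5 in total.
Values that change: driver.gen, north.txt, shard.gen, utils.gen.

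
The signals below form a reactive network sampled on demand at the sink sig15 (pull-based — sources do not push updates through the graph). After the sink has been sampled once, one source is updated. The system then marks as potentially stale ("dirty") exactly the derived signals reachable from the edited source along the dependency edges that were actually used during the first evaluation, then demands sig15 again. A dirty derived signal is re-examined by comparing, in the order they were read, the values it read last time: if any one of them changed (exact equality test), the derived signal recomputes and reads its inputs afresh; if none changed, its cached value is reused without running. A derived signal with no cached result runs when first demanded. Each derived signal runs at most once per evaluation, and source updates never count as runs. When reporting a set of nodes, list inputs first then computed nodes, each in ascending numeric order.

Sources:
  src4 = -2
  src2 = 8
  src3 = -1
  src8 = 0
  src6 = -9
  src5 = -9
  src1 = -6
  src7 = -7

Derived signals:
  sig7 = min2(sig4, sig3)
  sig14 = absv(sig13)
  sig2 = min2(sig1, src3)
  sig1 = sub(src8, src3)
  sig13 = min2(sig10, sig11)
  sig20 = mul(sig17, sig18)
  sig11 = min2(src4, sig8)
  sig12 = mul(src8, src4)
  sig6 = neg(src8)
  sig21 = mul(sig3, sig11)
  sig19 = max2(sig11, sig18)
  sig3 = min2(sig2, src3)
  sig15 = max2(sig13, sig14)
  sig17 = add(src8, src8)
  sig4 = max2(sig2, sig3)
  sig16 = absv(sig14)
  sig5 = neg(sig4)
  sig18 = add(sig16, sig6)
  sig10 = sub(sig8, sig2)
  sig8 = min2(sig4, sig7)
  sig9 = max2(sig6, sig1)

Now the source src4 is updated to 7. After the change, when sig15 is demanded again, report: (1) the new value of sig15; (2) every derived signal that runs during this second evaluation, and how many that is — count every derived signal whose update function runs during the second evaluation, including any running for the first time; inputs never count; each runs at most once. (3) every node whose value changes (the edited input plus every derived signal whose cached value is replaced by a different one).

Initial pass — values computed on the first demand:
  sig1 = sub(0, -1) = 1
  sig2 = min2(1, -1) = -1
  sig3 = min2(-1, -1) = -1
  sig4 = max2(-1, -1) = -1
  sig7 = min2(-1, -1) = -1
  sig8 = min2(-1, -1) = -1
  sig10 = sub(-1, -1) = 0
  sig11 = min2(-2, -1) = -2
  sig13 = min2(0, -2) = -2
  sig14 = absv(-2) = 2
  sig15 = max2(-2, 2) = 2

Second demand — change propagation:
  sig11: re-runs because src4 -2->7; new result -1.
  sig13: re-runs because sig11 -2->-1; new result -1.
  sig14: re-runs because sig13 -2->-1; new result 1.
  sig15: re-runs because sig13 -2->-1; sig14 2->1; new result 1.

sig15 now evaluates to 1.
Run set: sig11, sig13, sig14, sig15 (4 run).
Changed values: src4, sig11, sig13, sig14, sig15.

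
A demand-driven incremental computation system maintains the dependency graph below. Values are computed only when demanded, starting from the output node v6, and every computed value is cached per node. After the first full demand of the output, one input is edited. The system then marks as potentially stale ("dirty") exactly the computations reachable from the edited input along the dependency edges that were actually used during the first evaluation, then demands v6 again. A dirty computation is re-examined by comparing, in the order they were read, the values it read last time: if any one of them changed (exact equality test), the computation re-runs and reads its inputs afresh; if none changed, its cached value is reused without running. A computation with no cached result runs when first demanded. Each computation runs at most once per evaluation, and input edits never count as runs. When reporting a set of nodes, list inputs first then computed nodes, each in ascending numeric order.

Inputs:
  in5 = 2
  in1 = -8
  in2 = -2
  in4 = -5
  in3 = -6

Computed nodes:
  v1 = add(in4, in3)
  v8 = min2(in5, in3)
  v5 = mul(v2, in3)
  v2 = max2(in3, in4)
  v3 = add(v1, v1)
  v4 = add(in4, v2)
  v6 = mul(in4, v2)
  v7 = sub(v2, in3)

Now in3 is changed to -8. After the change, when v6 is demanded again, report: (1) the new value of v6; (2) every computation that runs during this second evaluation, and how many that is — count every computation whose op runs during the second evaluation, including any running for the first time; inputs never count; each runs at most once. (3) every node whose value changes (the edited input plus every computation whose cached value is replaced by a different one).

New value of v6: 25.
Computations that run: v2 — 1 in total.
Values that change: in3.
Key observation: the change is absorbed at v2 — it re-runs but produces the same value, and the output's value is unchanged.

First evaluation (everything demanded from the output):
  v2 = max2(-6, -5) = -5
  v6 = mul(-5, -5) = 25

Propagation after the edit:
  v2: runs — in3 -6->-8; result -5 (same value as before).
  v6: checked — values it read are unchanged (in4 unchanged, v2 unchanged); reused cached 25 without running.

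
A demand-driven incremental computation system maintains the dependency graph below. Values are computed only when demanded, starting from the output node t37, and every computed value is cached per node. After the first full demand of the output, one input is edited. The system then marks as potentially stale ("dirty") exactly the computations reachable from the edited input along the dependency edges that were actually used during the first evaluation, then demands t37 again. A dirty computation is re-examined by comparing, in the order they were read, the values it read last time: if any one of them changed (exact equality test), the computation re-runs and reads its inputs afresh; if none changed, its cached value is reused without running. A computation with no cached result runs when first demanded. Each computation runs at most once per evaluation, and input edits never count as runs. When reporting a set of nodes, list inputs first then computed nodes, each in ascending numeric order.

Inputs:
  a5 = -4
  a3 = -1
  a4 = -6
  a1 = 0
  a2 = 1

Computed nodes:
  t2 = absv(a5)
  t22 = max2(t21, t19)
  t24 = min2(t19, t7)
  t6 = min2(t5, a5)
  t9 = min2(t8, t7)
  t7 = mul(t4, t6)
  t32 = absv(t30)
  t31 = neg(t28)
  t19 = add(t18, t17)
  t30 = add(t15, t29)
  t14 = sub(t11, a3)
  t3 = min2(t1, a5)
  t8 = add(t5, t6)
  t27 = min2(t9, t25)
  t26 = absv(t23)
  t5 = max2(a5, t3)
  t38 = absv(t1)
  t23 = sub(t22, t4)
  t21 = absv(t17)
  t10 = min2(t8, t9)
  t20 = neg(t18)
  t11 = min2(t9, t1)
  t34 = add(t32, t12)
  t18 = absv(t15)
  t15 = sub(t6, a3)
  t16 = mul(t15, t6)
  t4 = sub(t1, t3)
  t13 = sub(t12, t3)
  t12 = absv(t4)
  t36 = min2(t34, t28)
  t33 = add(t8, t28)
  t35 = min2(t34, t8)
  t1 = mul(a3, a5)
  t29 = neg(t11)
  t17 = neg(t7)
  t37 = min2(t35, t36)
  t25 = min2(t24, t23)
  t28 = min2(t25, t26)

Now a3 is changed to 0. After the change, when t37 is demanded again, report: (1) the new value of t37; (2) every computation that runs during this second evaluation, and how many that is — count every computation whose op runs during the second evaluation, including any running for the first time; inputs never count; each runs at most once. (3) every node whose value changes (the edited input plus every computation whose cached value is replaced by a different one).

First evaluation (everything demanded from the output):
  t1 = mul(-1, -4) = 4
  t3 = min2(4, -4) = -4
  t4 = sub(4, -4) = 8
  t5 = max2(-4, -4) = -4
  t6 = min2(-4, -4) = -4
  t7 = mul(8, -4) = -32
  t8 = add(-4, -4) = -8
  t9 = min2(-8, -32) = -32
  t11 = min2(-32, 4) = -32
  t12 = absv(8) = 8
  t15 = sub(-4, -1) = -3
  t17 = neg(-32) = 32
  t18 = absv(-3) = 3
  t19 = add(3, 32) = 35
  t21 = absv(32) = 32
  t22 = max2(32, 35) = 35
  t23 = sub(35, 8) = 27
  t24 = min2(35, -32) = -32
  t25 = min2(-32, 27) = -32
  t26 = absv(27) = 27
  t28 = min2(-32, 27) = -32
  t29 = neg(-32) = 32
  t30 = add(-3, 32) = 29
  t32 = absv(29) = 29
  t34 = add(29, 8) = 37
  t35 = min2(37, -8) = -8
  t36 = min2(37, -32) = -32
  t37 = min2(-8, -32) = -32

Propagation after the edit:
  t1: runs — a3 -1->0; result 0.
  t3: runs — t1 4->0; result -4 (same value as before).
  t4: runs — t1 4->0; result 4.
  t5: checked — values it read are unchanged (a5 unchanged, t3 unchanged); reused cached -4 without running.
  t6: checked — values it read are unchanged (t5 unchanged, a5 unchanged); reused cached -4 without running.
  t7: runs — t4 8->4; result -16.
  t8: checked — values it read are unchanged (t5 unchanged, t6 unchanged); reused cached -8 without running.
  t9: runs — t7 -32->-16; result -16.
  t11: runs — t9 -32->-16; t1 4->0; result -16.
  t12: runs — t4 8->4; result 4.
  t15: runs — a3 -1->0; result -4.
  t17: runs — t7 -32->-16; result 16.
  t18: runs — t15 -3->-4; result 4.
  t19: runs — t18 3->4; t17 32->16; result 20.
  t21: runs — t17 32->16; result 16.
  t22: runs — t21 32->16; t19 35->20; result 20.
  t23: runs — t22 35->20; t4 8->4; result 16.
  t24: runs — t19 35->20; t7 -32->-16; result -16.
  t25: runs — t24 -32->-16; t23 27->16; result -16.
  t26: runs — t23 27->16; result 16.
  t28: runs — t25 -32->-16; t26 27->16; result -16.
  t29: runs — t11 -32->-16; result 16.
  t30: runs — t15 -3->-4; t29 32->16; result 12.
  t32: runs — t30 29->12; result 12.
  t34: runs — t32 29->12; t12 8->4; result 16.
  t35: runs — t34 37->16; result -8 (same value as before).
  t36: runs — t34 37->16; t28 -32->-16; result -16.
  t37: runs — t36 -32->-16; result -16.

Key observation: the cutoff stops propagation at t5 — its inputs' values are unchanged, so it reuses its cache.

New value of t37: -16.
Computations that run: t1, t3, t4, t7, t9, t11, t12, t15, t17, t18, t19, t21, t22, t23, t24, t25, t26, t28, t29, t30, t32, t34, t35, t36, t37 — 25 in total.
Values that change: a3, t1, t4, t7, t9, t11, t12, t15, t17, t18, t19, t21, t22, t23, t24, t25, t26, t28, t29, t30, t32, t34, t36, t37.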